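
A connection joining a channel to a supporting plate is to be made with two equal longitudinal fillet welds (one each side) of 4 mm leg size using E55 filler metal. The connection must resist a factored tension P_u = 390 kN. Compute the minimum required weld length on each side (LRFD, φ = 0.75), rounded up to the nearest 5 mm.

L = 280 mm on each side

E55XX → F_EXX = 550 MPa.
Throat t_e = 0.707 × 4 = 2.828 mm.
φr_n = 0.75 × 0.6 × 550 × 2.828 × 10⁻³ = 0.6999 kN/mm.
L_req = P_u / φr_n = 390 / 0.6999 = 557.2 mm total.
Per side: 557.2 / 2 = 278.6 mm.
Round up → use L = 280 mm on each side.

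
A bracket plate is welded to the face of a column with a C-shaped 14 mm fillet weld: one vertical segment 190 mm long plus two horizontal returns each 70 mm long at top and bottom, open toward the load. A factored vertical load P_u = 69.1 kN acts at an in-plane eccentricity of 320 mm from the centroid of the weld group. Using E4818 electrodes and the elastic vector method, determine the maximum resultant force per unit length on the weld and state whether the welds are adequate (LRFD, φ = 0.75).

E48XX → F_EXX = 480 MPa.
Total weld length L_w = 330 mm. Treat welds as unit-width lines.
Centroid: x̄ = 2×70×35 / 330 = 14.85 mm from the vertical weld.
Polar moment about centroid: J = I_x + I_y = [190³/12 + 2×70×95²] + [190×14.85² + 2(70³/12 + 70×20.15²)] = 1991000 mm³.
Direct shear f_v = P/L_w = 69.1×10³ / 330 = 209.4 N/mm (vertical).
Torsion M = P·e = 69.1×10³ × 320 = 22112000 N·mm.
Critical point at (x, y) = (55.15, 95) from centroid. f_tx = M·y/J = 1055 N/mm; f_ty = M·x/J = 612.5 N/mm.
Resultant f_max = √[f_tx² + (f_v + f_ty)²] = √[1055² + (209.4 + 612.5)²] = 1337 N/mm.
Capacity per unit length: φr_n = 0.75 × 0.6 × 480 × (0.707 × 14) = 2138 N/mm.
1337 ≤ 2138 → adequate.

f_max ≈ 1340 N/mm; adequate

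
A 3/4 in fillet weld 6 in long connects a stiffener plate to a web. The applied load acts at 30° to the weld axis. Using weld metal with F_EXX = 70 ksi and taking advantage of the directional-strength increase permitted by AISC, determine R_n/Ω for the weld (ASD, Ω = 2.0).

t_e = 0.707 × 0.75 = 0.5302 in; A_we = 0.5302 × 6 = 3.181 in².
Directional factor: 1.0 + 0.5 sin^1.5(30°) = 1.177.
F_nw = 0.6 × 70 × 1.177 = 49.42 ksi.
R_n/Ω = (49.42 × 3.181) / 2.0 = 78.62 kip.

R_n/Ω ≈ 78.6 kip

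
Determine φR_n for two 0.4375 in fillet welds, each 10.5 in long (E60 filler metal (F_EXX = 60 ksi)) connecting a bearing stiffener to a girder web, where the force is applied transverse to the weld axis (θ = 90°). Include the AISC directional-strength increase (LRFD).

φR_n ≈ 263 kip

t_e = 0.707 × 0.4375 = 0.3093 in; A_we = 0.3093 × 21 = 6.496 in².
Directional factor: 1.0 + 0.5 sin^1.5(90°) = 1.5.
F_nw = 0.6 × 60 × 1.5 = 54 ksi.
φR_n = 0.75 × 54 × 6.496 = 263.1 kip.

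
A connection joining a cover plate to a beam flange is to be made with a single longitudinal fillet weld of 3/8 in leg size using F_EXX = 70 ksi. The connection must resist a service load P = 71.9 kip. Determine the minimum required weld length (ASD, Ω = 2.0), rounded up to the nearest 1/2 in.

L = 13 in

Throat t_e = 0.707 × 0.375 = 0.2651 in.
r_n/Ω = (0.6 × 70 × 0.2651) / 2.0 = 5.568 kip/in.
L_req = P / (r_n/Ω) = 71.9 / 5.568 = 12.91 in total.
Round up → use L = 13 in.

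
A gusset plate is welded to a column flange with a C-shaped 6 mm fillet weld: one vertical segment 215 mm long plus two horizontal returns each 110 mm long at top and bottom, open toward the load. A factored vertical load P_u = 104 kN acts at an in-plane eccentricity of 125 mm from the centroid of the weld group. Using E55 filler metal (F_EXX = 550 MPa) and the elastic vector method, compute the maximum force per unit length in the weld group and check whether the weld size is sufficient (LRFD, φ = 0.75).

Total weld length L_w = 435 mm. Treat welds as unit-width lines.
Centroid: x̄ = 2×110×55 / 435 = 27.82 mm from the vertical weld.
Polar moment about centroid: J = I_x + I_y = [215³/12 + 2×110×107.5²] + [215×27.82² + 2(110³/12 + 110×27.18²)] = 3921000 mm³.
Direct shear f_v = P/L_w = 104×10³ / 435 = 239.1 N/mm (vertical).
Torsion M = P·e = 104×10³ × 125 = 13000000 N·mm.
Critical point at (x, y) = (82.18, 107.5) from centroid. f_tx = M·y/J = 356.4 N/mm; f_ty = M·x/J = 272.5 N/mm.
Resultant f_max = √[f_tx² + (f_v + f_ty)²] = √[356.4² + (239.1 + 272.5)²] = 623.4 N/mm.
Capacity per unit length: φr_n = 0.75 × 0.6 × 550 × (0.707 × 6) = 1050 N/mm.
623.4 ≤ 1050 → adequate.

f_max ≈ 623 N/mm; adequate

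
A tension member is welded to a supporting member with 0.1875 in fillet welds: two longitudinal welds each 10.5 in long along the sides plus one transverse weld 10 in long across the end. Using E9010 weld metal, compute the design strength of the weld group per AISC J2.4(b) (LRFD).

E90XX → F_EXX = 90 ksi.
t_e = 0.707 × 0.1875 = 0.1326 in.
R_nwl = 0.6 × 90 × 0.1326 × 21 = 150.3 kips (longitudinal, 2 welds).
R_nwt = 0.6 × 90 × 0.1326 × 10 = 71.58 kips (transverse, base value).
(i) R_nwl + R_nwt = 221.9 kips; (ii) 0.85 R_nwl + 1.5 R_nwt = 235.2 kips.
R_n = max = 235.2 kips [governs: (ii)]; φR_n = 176.4 kips.

φR_n ≈ 176 kips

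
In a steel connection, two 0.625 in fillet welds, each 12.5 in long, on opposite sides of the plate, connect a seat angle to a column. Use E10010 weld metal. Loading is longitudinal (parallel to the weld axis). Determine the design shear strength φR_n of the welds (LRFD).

φR_n ≈ 497 kip

E100XX → F_EXX = 100 ksi.
Effective throat t_e = 0.707 × 0.625 = 0.4419 in.
Total length L = 25 in; A_we = 0.4419 × 25 = 11.05 in².
F_nw = 0.6 F_EXX = 0.6 × 100 = 60 ksi.
φR_n = 0.75 × 60 × 11.05 = 497.1 kip.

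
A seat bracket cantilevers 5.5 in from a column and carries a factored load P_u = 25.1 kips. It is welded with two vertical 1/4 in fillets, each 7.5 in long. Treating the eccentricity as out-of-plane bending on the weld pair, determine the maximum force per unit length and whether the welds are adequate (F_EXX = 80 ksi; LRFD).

f_max ≈ 7.55 kip/in; NOT adequate

L_w = 2 × 7.5 = 15 in; section modulus (unit throat) S = 2 × L²/6 = 18.75 in².
Direct shear f_v = P/L_w = 25.1/15 = 1.673 kip/in.
Moment M = P × e = 25.1 × 5.5 = 138.05 kip·in; bending f_b = M/S = 7.363 kip/in.
f_max = √(f_v² + f_b²) = √(1.673² + 7.363²) = 7.55 kip/in.
φr_n = 0.75 × 0.6 × 80 × (0.707 × 0.25) = 6.363 kip/in → NOT adequate.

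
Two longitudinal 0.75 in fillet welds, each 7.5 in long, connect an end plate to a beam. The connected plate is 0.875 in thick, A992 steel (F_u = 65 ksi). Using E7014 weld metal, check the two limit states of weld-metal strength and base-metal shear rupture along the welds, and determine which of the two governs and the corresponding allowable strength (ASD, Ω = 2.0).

E70XX → F_EXX = 70 ksi.
t_e = 0.707 × 0.75 = 0.5302 in; L = 15 in.
Weld metal: R_n/Ω = (1/2.0) × 0.6 × 70 × 0.5302 × 15 = 167 kips.
Base metal (shear rupture): R_n/Ω = (1/2.0) × 0.6 × 65 × 0.875 × 15 = 255.9 kips.
Governing: weld metal.

R_n/Ω ≈ 167 kips (weld metal governs)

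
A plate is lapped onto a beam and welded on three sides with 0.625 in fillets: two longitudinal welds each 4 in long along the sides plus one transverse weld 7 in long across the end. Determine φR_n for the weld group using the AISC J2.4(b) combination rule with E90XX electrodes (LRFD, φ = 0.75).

E90XX → F_EXX = 90 ksi.
t_e = 0.707 × 0.625 = 0.4419 in.
R_nwl = 0.6 × 90 × 0.4419 × 8 = 190.9 kip (longitudinal, 2 welds).
R_nwt = 0.6 × 90 × 0.4419 × 7 = 167 kip (transverse, base value).
(i) R_nwl + R_nwt = 357.9 kip; (ii) 0.85 R_nwl + 1.5 R_nwt = 412.8 kip.
R_n = max = 412.8 kip [governs: (ii)]; φR_n = 309.6 kip.

φR_n ≈ 310 kip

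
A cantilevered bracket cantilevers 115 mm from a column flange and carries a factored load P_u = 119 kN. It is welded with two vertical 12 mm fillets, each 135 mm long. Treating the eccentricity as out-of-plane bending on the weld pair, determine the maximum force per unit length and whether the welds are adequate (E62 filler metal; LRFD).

E62XX → F_EXX = 620 MPa.
L_w = 2 × 135 = 270 mm; section modulus (unit throat) S = 2 × L²/6 = 6075 mm².
Direct shear f_v = P/L_w = 119×10³/270 = 440.7 N/mm.
Moment M = P × e = 119×10³ × 115 = 13685000 N·mm; bending f_b = M/S = 2253 N/mm.
f_max = √(f_v² + f_b²) = √(440.7² + 2253²) = 2295 N/mm.
φr_n = 0.75 × 0.6 × 620 × (0.707 × 12) = 2367 N/mm → adequate.

f_max ≈ 2300 N/mm; adequate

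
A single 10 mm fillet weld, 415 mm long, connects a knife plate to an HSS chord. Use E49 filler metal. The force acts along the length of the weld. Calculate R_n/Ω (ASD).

E49XX → F_EXX = 490 MPa.
Effective throat t_e = 0.707 × 10 = 7.07 mm.
Total length L = 415 mm; A_we = 7.07 × 415 = 2934 mm².
F_nw = 0.6 F_EXX = 0.6 × 490 = 294 MPa.
R_n = 294 × 2934 × 10⁻³ = 862.6 kN; R_n/Ω = 862.6/2.0 = 431.3 kN.

R_n/Ω ≈ 431 kN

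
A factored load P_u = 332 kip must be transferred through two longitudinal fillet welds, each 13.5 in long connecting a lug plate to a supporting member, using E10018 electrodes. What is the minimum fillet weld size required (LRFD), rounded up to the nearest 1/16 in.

E100XX → F_EXX = 100 ksi.
Total weld length L = 27 in.
Required throat t_e = P_u / (φ × 0.6 F_EXX × L) = 332 / (0.75 × 0.6 × 100 × 27) = 0.2733 in.
Required leg w = t_e / 0.707 = 0.3865 in → use 7/16 in.

w = 7/16 in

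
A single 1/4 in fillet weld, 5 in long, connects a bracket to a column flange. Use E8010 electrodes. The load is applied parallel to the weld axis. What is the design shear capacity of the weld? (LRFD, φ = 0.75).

E80XX → F_EXX = 80 ksi.
Effective throat t_e = 0.707 × 0.25 = 0.1767 in.
Total length L = 5 in; A_we = 0.1767 × 5 = 0.8837 in².
F_nw = 0.6 F_EXX = 0.6 × 80 = 48 ksi.
φR_n = 0.75 × 48 × 0.8837 = 31.81 kip.

φR_n ≈ 31.8 kip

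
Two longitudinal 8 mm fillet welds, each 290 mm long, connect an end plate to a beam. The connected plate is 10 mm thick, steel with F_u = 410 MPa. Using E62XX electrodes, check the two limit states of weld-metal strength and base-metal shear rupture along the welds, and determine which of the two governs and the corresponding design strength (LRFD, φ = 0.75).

φR_n ≈ 915 kN (weld metal governs)

E62XX → F_EXX = 620 MPa.
t_e = 0.707 × 8 = 5.656 mm; L = 580 mm.
Weld metal: φR_n = 0.75 × 0.6 × 620 × 5.656 × 580 × 10⁻³ = 915.3 kN.
Base metal (shear rupture): φR_n = 0.75 × 0.6 × 410 × 10 × 580 × 10⁻³ = 1070 kN.
Governing: weld metal.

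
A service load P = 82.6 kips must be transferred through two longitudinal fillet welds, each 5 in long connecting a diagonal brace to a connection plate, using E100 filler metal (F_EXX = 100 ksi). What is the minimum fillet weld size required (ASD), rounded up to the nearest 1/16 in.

w = 7/16 in

Total weld length L = 10 in.
Required throat t_e = P × Ω / (0.6 F_EXX × L) = 82.6 × 2.0 / (0.6 × 100 × 10) = 0.2753 in.
Required leg w = t_e / 0.707 = 0.3894 in → use 7/16 in.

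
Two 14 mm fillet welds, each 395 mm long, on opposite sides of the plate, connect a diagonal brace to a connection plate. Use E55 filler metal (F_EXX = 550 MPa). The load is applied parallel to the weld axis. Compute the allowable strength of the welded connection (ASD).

R_n/Ω ≈ 1290 kN

Effective throat t_e = 0.707 × 14 = 9.898 mm.
Total length L = 790 mm; A_we = 9.898 × 790 = 7819 mm².
F_nw = 0.6 F_EXX = 0.6 × 550 = 330 MPa.
R_n = 330 × 7819 × 10⁻³ = 2580 kN; R_n/Ω = 2580/2.0 = 1290 kN.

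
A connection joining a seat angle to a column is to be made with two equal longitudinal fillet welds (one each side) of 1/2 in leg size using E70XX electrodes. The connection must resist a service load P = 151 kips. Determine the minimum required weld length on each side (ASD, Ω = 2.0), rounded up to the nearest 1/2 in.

L = 10.5 in on each side

E70XX → F_EXX = 70 ksi.
Throat t_e = 0.707 × 0.5 = 0.3535 in.
r_n/Ω = (0.6 × 70 × 0.3535) / 2.0 = 7.423 kip/in.
L_req = P / (r_n/Ω) = 151 / 7.423 = 20.34 in total.
Per side: 20.34 / 2 = 10.17 in.
Round up → use L = 10.5 in on each side.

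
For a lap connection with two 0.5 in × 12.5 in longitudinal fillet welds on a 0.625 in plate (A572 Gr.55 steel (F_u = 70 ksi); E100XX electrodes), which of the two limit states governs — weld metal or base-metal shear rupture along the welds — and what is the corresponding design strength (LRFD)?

φR_n ≈ 398 kips (weld metal governs)

E100XX → F_EXX = 100 ksi.
t_e = 0.707 × 0.5 = 0.3535 in; L = 25 in.
Weld metal: φR_n = 0.75 × 0.6 × 100 × 0.3535 × 25 = 397.7 kips.
Base metal (shear rupture): φR_n = 0.75 × 0.6 × 70 × 0.625 × 25 = 492.2 kips.
Governing: weld metal.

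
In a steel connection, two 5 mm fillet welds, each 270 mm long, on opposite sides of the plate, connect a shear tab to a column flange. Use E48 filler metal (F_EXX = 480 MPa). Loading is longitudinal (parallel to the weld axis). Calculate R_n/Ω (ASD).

R_n/Ω ≈ 275 kN

Effective throat t_e = 0.707 × 5 = 3.535 mm.
Total length L = 540 mm; A_we = 3.535 × 540 = 1909 mm².
F_nw = 0.6 F_EXX = 0.6 × 480 = 288 MPa.
R_n = 288 × 1909 × 10⁻³ = 549.8 kN; R_n/Ω = 549.8/2.0 = 274.9 kN.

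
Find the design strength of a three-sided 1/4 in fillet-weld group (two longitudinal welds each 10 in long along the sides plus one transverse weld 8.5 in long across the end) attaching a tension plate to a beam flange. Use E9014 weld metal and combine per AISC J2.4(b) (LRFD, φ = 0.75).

φR_n ≈ 213 kips

E90XX → F_EXX = 90 ksi.
t_e = 0.707 × 0.25 = 0.1767 in.
R_nwl = 0.6 × 90 × 0.1767 × 20 = 190.9 kips (longitudinal, 2 welds).
R_nwt = 0.6 × 90 × 0.1767 × 8.5 = 81.13 kips (transverse, base value).
(i) R_nwl + R_nwt = 272 kips; (ii) 0.85 R_nwl + 1.5 R_nwt = 283.9 kips.
R_n = max = 283.9 kips [governs: (ii)]; φR_n = 213 kips.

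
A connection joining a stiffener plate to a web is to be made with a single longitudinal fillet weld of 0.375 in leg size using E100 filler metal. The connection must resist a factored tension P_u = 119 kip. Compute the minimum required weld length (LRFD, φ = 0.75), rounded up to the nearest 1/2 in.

E100XX → F_EXX = 100 ksi.
Throat t_e = 0.707 × 0.375 = 0.2651 in.
φr_n = 0.75 × 0.6 × 100 × 0.2651 = 11.93 kip/in.
L_req = P_u / φr_n = 119 / 11.93 = 9.974 in total.
Round up → use L = 10 in.

L = 10 in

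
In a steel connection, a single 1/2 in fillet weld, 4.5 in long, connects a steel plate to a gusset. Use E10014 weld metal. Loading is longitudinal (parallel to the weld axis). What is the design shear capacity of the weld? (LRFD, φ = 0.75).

φR_n ≈ 71.6 kip

E100XX → F_EXX = 100 ksi.
Effective throat t_e = 0.707 × 0.5 = 0.3535 in.
Total length L = 4.5 in; A_we = 0.3535 × 4.5 = 1.591 in².
F_nw = 0.6 F_EXX = 0.6 × 100 = 60 ksi.
φR_n = 0.75 × 60 × 1.591 = 71.58 kip.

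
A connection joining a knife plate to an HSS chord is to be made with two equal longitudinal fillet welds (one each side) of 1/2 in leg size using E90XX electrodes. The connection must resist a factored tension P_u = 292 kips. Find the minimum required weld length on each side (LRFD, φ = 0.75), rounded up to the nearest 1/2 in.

L = 10.5 in on each side

E90XX → F_EXX = 90 ksi.
Throat t_e = 0.707 × 0.5 = 0.3535 in.
φr_n = 0.75 × 0.6 × 90 × 0.3535 = 14.32 kips/in.
L_req = P_u / φr_n = 292 / 14.32 = 20.4 in total.
Per side: 20.4 / 2 = 10.2 in.
Round up → use L = 10.5 in on each side.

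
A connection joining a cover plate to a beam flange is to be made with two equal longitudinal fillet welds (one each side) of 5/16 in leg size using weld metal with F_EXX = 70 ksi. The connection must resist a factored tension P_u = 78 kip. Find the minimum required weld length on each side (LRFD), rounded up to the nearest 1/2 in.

Throat t_e = 0.707 × 0.3125 = 0.2209 in.
φr_n = 0.75 × 0.6 × 70 × 0.2209 = 6.96 kip/in.
L_req = P_u / φr_n = 78 / 6.96 = 11.21 in total.
Per side: 11.21 / 2 = 5.604 in.
Round up → use L = 6 in on each side.

L = 6 in on each side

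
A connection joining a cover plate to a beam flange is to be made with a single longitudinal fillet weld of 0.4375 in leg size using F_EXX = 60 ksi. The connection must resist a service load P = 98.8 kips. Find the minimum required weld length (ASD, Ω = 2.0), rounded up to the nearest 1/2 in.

L = 18 in

Throat t_e = 0.707 × 0.4375 = 0.3093 in.
r_n/Ω = (0.6 × 60 × 0.3093) / 2.0 = 5.568 kip/in.
L_req = P / (r_n/Ω) = 98.8 / 5.568 = 17.75 in total.
Round up → use L = 18 in.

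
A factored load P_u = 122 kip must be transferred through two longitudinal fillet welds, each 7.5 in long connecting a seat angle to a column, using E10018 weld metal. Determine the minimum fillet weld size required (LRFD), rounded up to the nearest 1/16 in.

w = 5/16 in

E100XX → F_EXX = 100 ksi.
Total weld length L = 15 in.
Required throat t_e = P_u / (φ × 0.6 F_EXX × L) = 122 / (0.75 × 0.6 × 100 × 15) = 0.1807 in.
Required leg w = t_e / 0.707 = 0.2556 in → use 5/16 in.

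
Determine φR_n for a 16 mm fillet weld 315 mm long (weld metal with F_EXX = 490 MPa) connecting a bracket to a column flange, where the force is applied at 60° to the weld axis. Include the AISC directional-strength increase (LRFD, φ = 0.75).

t_e = 0.707 × 16 = 11.31 mm; A_we = 11.31 × 315 = 3563 mm².
Directional factor: 1.0 + 0.5 sin^1.5(60°) = 1.403.
F_nw = 0.6 × 490 × 1.403 = 412.5 MPa.
φR_n = 0.75 × 412.5 × 3563 × 10⁻³ = 1102 kN.

φR_n ≈ 1100 kN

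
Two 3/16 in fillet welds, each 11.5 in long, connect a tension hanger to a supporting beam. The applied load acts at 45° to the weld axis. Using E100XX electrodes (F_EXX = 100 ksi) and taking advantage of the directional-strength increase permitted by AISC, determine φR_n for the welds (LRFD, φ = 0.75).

φR_n ≈ 178 kips

t_e = 0.707 × 0.1875 = 0.1326 in; A_we = 0.1326 × 23 = 3.049 in².
Directional factor: 1.0 + 0.5 sin^1.5(45°) = 1.297.
F_nw = 0.6 × 100 × 1.297 = 77.84 ksi.
φR_n = 0.75 × 77.84 × 3.049 = 178 kips.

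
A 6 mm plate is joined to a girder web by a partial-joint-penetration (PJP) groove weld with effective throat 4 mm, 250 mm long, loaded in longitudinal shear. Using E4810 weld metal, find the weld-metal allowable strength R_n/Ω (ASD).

E48XX → F_EXX = 480 MPa.
Effective throat (given) t_e = 4 mm.
A_we = 4 × 250 = 1000 mm².
F_nw = 0.6 F_EXX = 288 MPa.
R_n/Ω = (288 × 1000) / 2.0 × 10⁻³ = 144 kN.

R_n/Ω ≈ 144 kN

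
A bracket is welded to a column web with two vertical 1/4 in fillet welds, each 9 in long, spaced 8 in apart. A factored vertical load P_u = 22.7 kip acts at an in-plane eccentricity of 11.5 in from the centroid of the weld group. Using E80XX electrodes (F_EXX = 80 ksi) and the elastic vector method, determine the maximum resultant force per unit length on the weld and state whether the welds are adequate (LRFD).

f_max ≈ 4.77 kip/in; adequate

Total weld length L_w = 18 in. Treat welds as unit-width lines.
Polar moment about centroid: J = 2[d³/12 + d(b/2)²] = 2[9³/12 + 9×4²] = 409.5 in³.
Direct shear f_v = P/L_w = 22.7 / 18 = 1.261 kip/in (vertical).
Torsion M = P·e = 22.7 × 11.5 = 261.05 kip·in.
Critical point at (x, y) = (4, 4.5) from centroid. f_tx = M·y/J = 2.869 kip/in; f_ty = M·x/J = 2.55 kip/in.
Resultant f_max = √[f_tx² + (f_v + f_ty)²] = √[2.869² + (1.261 + 2.55)²] = 4.77 kip/in.
Capacity per unit length: φr_n = 0.75 × 0.6 × 80 × (0.707 × 0.25) = 6.363 kip/in.
4.77 ≤ 6.363 → adequate.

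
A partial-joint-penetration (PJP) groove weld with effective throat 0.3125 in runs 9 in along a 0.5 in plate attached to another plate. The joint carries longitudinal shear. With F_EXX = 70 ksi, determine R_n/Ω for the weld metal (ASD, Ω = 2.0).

R_n/Ω ≈ 59.1 kips

Effective throat (given) t_e = 0.3125 in.
A_we = 0.3125 × 9 = 2.812 in².
F_nw = 0.6 F_EXX = 42 ksi.
R_n/Ω = (42 × 2.812) / 2.0 = 59.06 kips.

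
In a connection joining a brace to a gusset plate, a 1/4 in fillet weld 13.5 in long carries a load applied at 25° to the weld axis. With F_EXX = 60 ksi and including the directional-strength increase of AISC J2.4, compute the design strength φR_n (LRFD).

φR_n ≈ 73.3 kips

t_e = 0.707 × 0.25 = 0.1767 in; A_we = 0.1767 × 13.5 = 2.386 in².
Directional factor: 1.0 + 0.5 sin^1.5(25°) = 1.137.
F_nw = 0.6 × 60 × 1.137 = 40.95 ksi.
φR_n = 0.75 × 40.95 × 2.386 = 73.28 kips.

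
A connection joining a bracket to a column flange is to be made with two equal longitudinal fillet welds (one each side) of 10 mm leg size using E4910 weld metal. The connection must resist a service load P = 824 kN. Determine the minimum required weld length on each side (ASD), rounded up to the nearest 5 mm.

L = 400 mm on each side

E49XX → F_EXX = 490 MPa.
Throat t_e = 0.707 × 10 = 7.07 mm.
r_n/Ω = (0.6 × 490 × 7.07) / 2.0 = 1039 N/mm = 1.039 kN/mm.
L_req = P / (r_n/Ω) = 824 / 1.039 = 792.8 mm total.
Per side: 792.8 / 2 = 396.4 mm.
Round up → use L = 400 mm on each side.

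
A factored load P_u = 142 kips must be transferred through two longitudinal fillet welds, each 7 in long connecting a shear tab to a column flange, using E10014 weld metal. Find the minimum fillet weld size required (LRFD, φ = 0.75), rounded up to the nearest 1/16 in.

E100XX → F_EXX = 100 ksi.
Total weld length L = 14 in.
Required throat t_e = P_u / (φ × 0.6 F_EXX × L) = 142 / (0.75 × 0.6 × 100 × 14) = 0.2254 in.
Required leg w = t_e / 0.707 = 0.3188 in → use 3/8 in.

w = 3/8 in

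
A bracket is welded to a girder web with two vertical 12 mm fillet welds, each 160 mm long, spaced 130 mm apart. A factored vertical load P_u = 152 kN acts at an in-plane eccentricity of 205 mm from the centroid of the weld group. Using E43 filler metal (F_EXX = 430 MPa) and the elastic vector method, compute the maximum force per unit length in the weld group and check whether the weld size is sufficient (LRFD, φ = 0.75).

f_max ≈ 1910 N/mm; NOT adequate

Total weld length L_w = 320 mm. Treat welds as unit-width lines.
Polar moment about centroid: J = 2[d³/12 + d(b/2)²] = 2[160³/12 + 160×65²] = 2035000 mm³.
Direct shear f_v = P/L_w = 152×10³ / 320 = 475 N/mm (vertical).
Torsion M = P·e = 152×10³ × 205 = 31160000 N·mm.
Critical point at (x, y) = (65, 80) from centroid. f_tx = M·y/J = 1225 N/mm; f_ty = M·x/J = 995.4 N/mm.
Resultant f_max = √[f_tx² + (f_v + f_ty)²] = √[1225² + (475 + 995.4)²] = 1914 N/mm.
Capacity per unit length: φr_n = 0.75 × 0.6 × 430 × (0.707 × 12) = 1642 N/mm.
1914 > 1642 → NOT adequate.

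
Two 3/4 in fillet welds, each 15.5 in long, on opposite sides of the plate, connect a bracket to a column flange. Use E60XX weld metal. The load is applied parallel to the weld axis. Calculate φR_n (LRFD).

E60XX → F_EXX = 60 ksi.
Effective throat t_e = 0.707 × 0.75 = 0.5302 in.
Total length L = 31 in; A_we = 0.5302 × 31 = 16.44 in².
F_nw = 0.6 F_EXX = 0.6 × 60 = 36 ksi.
φR_n = 0.75 × 36 × 16.44 = 443.8 kips.

φR_n ≈ 444 kips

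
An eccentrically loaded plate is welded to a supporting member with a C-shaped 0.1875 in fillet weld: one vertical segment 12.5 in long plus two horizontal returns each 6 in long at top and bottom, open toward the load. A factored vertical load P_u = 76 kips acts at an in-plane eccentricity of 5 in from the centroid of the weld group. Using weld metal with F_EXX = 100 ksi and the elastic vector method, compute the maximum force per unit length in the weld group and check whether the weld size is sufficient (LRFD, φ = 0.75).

Total weld length L_w = 24.5 in. Treat welds as unit-width lines.
Centroid: x̄ = 2×6×3 / 24.5 = 1.469 in from the vertical weld.
Polar moment about centroid: J = I_x + I_y = [12.5³/12 + 2×6×6.25²] + [12.5×1.469² + 2(6³/12 + 6×1.531²)] = 722.6 in³.
Direct shear f_v = P/L_w = 76 / 24.5 = 3.102 kip/in (vertical).
Torsion M = P·e = 76 × 5 = 380 kip·in.
Critical point at (x, y) = (4.531, 6.25) from centroid. f_tx = M·y/J = 3.287 kip/in; f_ty = M·x/J = 2.383 kip/in.
Resultant f_max = √[f_tx² + (f_v + f_ty)²] = √[3.287² + (3.102 + 2.383)²] = 6.394 kip/in.
Capacity per unit length: φr_n = 0.75 × 0.6 × 100 × (0.707 × 0.1875) = 5.965 kip/in.
6.394 > 5.965 → NOT adequate.

f_max ≈ 6.39 kip/in; NOT adequate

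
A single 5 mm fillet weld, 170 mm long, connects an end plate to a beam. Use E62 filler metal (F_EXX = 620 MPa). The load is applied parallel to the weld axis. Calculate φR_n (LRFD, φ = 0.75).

φR_n ≈ 168 kN

Effective throat t_e = 0.707 × 5 = 3.535 mm.
Total length L = 170 mm; A_we = 3.535 × 170 = 600.9 mm².
F_nw = 0.6 F_EXX = 0.6 × 620 = 372 MPa.
φR_n = 0.75 × 372 × 600.9 × 10⁻³ = 167.7 kN.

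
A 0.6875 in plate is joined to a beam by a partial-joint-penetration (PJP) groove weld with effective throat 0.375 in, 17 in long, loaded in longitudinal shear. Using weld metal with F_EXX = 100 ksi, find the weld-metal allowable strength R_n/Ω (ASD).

Effective throat (given) t_e = 0.375 in.
A_we = 0.375 × 17 = 6.375 in².
F_nw = 0.6 F_EXX = 60 ksi.
R_n/Ω = (60 × 6.375) / 2.0 = 191.2 kip.

R_n/Ω ≈ 191 kip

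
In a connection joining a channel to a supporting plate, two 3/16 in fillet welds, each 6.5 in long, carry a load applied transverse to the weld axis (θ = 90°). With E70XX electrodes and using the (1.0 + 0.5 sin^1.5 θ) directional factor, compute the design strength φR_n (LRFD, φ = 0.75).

E70XX → F_EXX = 70 ksi.
t_e = 0.707 × 0.1875 = 0.1326 in; A_we = 0.1326 × 13 = 1.723 in².
Directional factor: 1.0 + 0.5 sin^1.5(90°) = 1.5.
F_nw = 0.6 × 70 × 1.5 = 63 ksi.
φR_n = 0.75 × 63 × 1.723 = 81.43 kips.

φR_n ≈ 81.4 kips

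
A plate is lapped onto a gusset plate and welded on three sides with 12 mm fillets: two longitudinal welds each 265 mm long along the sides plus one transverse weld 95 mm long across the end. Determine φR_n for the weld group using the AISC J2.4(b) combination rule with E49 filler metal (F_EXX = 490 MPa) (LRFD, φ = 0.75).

φR_n ≈ 1170 kN

t_e = 0.707 × 12 = 8.484 mm.
R_nwl = 0.6 × 490 × 8.484 × 530 × 10⁻³ = 1322 kN (longitudinal, 2 welds).
R_nwt = 0.6 × 490 × 8.484 × 95 × 10⁻³ = 237 kN (transverse, base value).
(i) R_nwl + R_nwt = 1559 kN; (ii) 0.85 R_nwl + 1.5 R_nwt = 1479 kN.
R_n = max = 1559 kN [governs: (i)]; φR_n = 1169 kN.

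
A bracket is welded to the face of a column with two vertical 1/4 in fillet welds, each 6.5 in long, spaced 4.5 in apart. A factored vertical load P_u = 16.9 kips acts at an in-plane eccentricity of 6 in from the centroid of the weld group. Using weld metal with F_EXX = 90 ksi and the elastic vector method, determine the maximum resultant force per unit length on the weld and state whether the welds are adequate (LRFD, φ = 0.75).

Total weld length L_w = 13 in. Treat welds as unit-width lines.
Polar moment about centroid: J = 2[d³/12 + d(b/2)²] = 2[6.5³/12 + 6.5×2.25²] = 111.6 in³.
Direct shear f_v = P/L_w = 16.9 / 13 = 1.3 kip/in (vertical).
Torsion M = P·e = 16.9 × 6 = 101.4 kip·in.
Critical point at (x, y) = (2.25, 3.25) from centroid. f_tx = M·y/J = 2.953 kip/in; f_ty = M·x/J = 2.045 kip/in.
Resultant f_max = √[f_tx² + (f_v + f_ty)²] = √[2.953² + (1.3 + 2.045)²] = 4.462 kip/in.
Capacity per unit length: φr_n = 0.75 × 0.6 × 90 × (0.707 × 0.25) = 7.158 kip/in.
4.462 ≤ 7.158 → adequate.

f_max ≈ 4.46 kip/in; adequate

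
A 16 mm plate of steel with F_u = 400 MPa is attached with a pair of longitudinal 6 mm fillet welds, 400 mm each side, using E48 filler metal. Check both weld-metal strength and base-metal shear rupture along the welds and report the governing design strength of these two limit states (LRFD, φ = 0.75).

E48XX → F_EXX = 480 MPa.
t_e = 0.707 × 6 = 4.242 mm; L = 800 mm.
Weld metal: φR_n = 0.75 × 0.6 × 480 × 4.242 × 800 × 10⁻³ = 733 kN.
Base metal (shear rupture): φR_n = 0.75 × 0.6 × 400 × 16 × 800 × 10⁻³ = 2304 kN.
Governing: weld metal.

φR_n ≈ 733 kN (weld metal governs)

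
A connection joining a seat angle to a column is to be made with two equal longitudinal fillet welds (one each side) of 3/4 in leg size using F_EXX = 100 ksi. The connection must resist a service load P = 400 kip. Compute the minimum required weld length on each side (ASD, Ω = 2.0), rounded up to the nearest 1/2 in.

Throat t_e = 0.707 × 0.75 = 0.5302 in.
r_n/Ω = (0.6 × 100 × 0.5302) / 2.0 = 15.91 kip/in.
L_req = P / (r_n/Ω) = 400 / 15.91 = 25.15 in total.
Per side: 25.15 / 2 = 12.57 in.
Round up → use L = 13 in on each side.

L = 13 in on each side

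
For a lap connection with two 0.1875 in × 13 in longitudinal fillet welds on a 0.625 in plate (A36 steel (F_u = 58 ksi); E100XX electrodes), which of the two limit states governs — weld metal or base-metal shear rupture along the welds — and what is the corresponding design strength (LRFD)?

E100XX → F_EXX = 100 ksi.
t_e = 0.707 × 0.1875 = 0.1326 in; L = 26 in.
Weld metal: φR_n = 0.75 × 0.6 × 100 × 0.1326 × 26 = 155.1 kips.
Base metal (shear rupture): φR_n = 0.75 × 0.6 × 58 × 0.625 × 26 = 424.1 kips.
Governing: weld metal.

φR_n ≈ 155 kips (weld metal governs)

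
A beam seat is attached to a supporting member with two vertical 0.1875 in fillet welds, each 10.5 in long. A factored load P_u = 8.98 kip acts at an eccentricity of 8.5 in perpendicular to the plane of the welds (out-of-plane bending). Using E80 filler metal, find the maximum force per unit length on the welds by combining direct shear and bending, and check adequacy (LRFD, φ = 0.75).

f_max ≈ 2.12 kip/in; adequate

E80XX → F_EXX = 80 ksi.
L_w = 2 × 10.5 = 21 in; section modulus (unit throat) S = 2 × L²/6 = 36.75 in².
Direct shear f_v = P/L_w = 8.98/21 = 0.4276 kip/in.
Moment M = P × e = 8.98 × 8.5 = 76.33 kip·in; bending f_b = M/S = 2.077 kip/in.
f_max = √(f_v² + f_b²) = √(0.4276² + 2.077²) = 2.121 kip/in.
φr_n = 0.75 × 0.6 × 80 × (0.707 × 0.1875) = 4.772 kip/in → adequate.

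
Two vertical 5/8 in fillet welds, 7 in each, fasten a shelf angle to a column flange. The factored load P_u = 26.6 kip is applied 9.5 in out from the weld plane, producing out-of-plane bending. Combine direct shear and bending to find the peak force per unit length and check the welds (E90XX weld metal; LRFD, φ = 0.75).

f_max ≈ 15.6 kip/in; adequate

E90XX → F_EXX = 90 ksi.
L_w = 2 × 7 = 14 in; section modulus (unit throat) S = 2 × L²/6 = 16.33 in².
Direct shear f_v = P/L_w = 26.6/14 = 1.9 kip/in.
Moment M = P × e = 26.6 × 9.5 = 252.7 kip·in; bending f_b = M/S = 15.47 kip/in.
f_max = √(f_v² + f_b²) = √(1.9² + 15.47²) = 15.59 kip/in.
φr_n = 0.75 × 0.6 × 90 × (0.707 × 0.625) = 17.9 kip/in → adequate.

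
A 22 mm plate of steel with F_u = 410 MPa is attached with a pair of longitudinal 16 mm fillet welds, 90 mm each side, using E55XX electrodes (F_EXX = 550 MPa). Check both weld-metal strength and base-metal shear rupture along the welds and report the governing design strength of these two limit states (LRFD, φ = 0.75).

φR_n ≈ 504 kN (weld metal governs)

t_e = 0.707 × 16 = 11.31 mm; L = 180 mm.
Weld metal: φR_n = 0.75 × 0.6 × 550 × 11.31 × 180 × 10⁻³ = 503.9 kN.
Base metal (shear rupture): φR_n = 0.75 × 0.6 × 410 × 22 × 180 × 10⁻³ = 730.6 kN.
Governing: weld metal.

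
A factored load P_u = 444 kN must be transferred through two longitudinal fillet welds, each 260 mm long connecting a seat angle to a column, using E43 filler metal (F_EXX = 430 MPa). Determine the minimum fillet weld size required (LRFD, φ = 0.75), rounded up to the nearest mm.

w = 7 mm

Total weld length L = 520 mm.
Required throat t_e = P_u / (φ × 0.6 F_EXX × L) = 444 / (0.75 × 0.6 × 430 × 520 × 10⁻³) = 4.413 mm.
Required leg w = t_e / 0.707 = 6.241 mm → use 7 mm.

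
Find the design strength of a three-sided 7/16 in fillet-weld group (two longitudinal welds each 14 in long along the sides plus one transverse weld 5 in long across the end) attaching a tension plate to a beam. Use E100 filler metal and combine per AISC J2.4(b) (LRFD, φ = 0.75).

φR_n ≈ 459 kips

E100XX → F_EXX = 100 ksi.
t_e = 0.707 × 0.4375 = 0.3093 in.
R_nwl = 0.6 × 100 × 0.3093 × 28 = 519.6 kips (longitudinal, 2 welds).
R_nwt = 0.6 × 100 × 0.3093 × 5 = 92.79 kips (transverse, base value).
(i) R_nwl + R_nwt = 612.4 kips; (ii) 0.85 R_nwl + 1.5 R_nwt = 580.9 kips.
R_n = max = 612.4 kips [governs: (i)]; φR_n = 459.3 kips.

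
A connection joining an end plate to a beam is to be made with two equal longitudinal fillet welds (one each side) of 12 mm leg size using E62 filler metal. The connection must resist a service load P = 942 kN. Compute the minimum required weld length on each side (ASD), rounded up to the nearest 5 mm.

L = 300 mm on each side

E62XX → F_EXX = 620 MPa.
Throat t_e = 0.707 × 12 = 8.484 mm.
r_n/Ω = (0.6 × 620 × 8.484) / 2.0 = 1578 N/mm = 1.578 kN/mm.
L_req = P / (r_n/Ω) = 942 / 1.578 = 596.9 mm total.
Per side: 596.9 / 2 = 298.5 mm.
Round up → use L = 300 mm on each side.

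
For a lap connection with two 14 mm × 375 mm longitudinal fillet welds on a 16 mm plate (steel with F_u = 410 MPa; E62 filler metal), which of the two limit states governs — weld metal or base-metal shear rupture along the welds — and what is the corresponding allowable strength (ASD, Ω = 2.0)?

E62XX → F_EXX = 620 MPa.
t_e = 0.707 × 14 = 9.898 mm; L = 750 mm.
Weld metal: R_n/Ω = (1/2.0) × 0.6 × 620 × 9.898 × 750 × 10⁻³ = 1381 kN.
Base metal (shear rupture): R_n/Ω = (1/2.0) × 0.6 × 410 × 16 × 750 × 10⁻³ = 1476 kN.
Governing: weld metal.

R_n/Ω ≈ 1380 kN (weld metal governs)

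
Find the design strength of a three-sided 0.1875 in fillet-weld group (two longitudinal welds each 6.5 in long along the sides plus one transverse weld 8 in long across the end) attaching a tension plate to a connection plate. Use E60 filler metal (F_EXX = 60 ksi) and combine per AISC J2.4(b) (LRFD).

t_e = 0.707 × 0.1875 = 0.1326 in.
R_nwl = 0.6 × 60 × 0.1326 × 13 = 62.04 kip (longitudinal, 2 welds).
R_nwt = 0.6 × 60 × 0.1326 × 8 = 38.18 kip (transverse, base value).
(i) R_nwl + R_nwt = 100.2 kip; (ii) 0.85 R_nwl + 1.5 R_nwt = 110 kip.
R_n = max = 110 kip [governs: (ii)]; φR_n = 82.5 kip.

φR_n ≈ 82.5 kip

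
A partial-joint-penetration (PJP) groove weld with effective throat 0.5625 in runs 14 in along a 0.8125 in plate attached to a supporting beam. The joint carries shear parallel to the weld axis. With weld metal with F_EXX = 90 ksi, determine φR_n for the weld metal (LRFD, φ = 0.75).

φR_n ≈ 319 kips

Effective throat (given) t_e = 0.5625 in.
A_we = 0.5625 × 14 = 7.875 in².
F_nw = 0.6 F_EXX = 54 ksi.
φR_n = 0.75 × 54 × 7.875 = 318.9 kips.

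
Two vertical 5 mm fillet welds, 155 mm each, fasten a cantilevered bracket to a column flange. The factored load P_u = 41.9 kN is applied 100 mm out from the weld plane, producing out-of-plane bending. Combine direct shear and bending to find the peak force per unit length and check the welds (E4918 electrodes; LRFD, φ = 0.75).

E49XX → F_EXX = 490 MPa.
L_w = 2 × 155 = 310 mm; section modulus (unit throat) S = 2 × L²/6 = 8008 mm².
Direct shear f_v = P/L_w = 41.9×10³/310 = 135.2 N/mm.
Moment M = P × e = 41.9×10³ × 100 = 4190000 N·mm; bending f_b = M/S = 523.2 N/mm.
f_max = √(f_v² + f_b²) = √(135.2² + 523.2²) = 540.4 N/mm.
φr_n = 0.75 × 0.6 × 490 × (0.707 × 5) = 779.5 N/mm → adequate.

f_max ≈ 540 N/mm; adequate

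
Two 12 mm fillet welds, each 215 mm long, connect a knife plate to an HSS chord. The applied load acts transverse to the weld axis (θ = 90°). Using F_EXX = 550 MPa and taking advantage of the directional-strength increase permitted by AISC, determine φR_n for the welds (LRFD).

φR_n ≈ 1350 kN

t_e = 0.707 × 12 = 8.484 mm; A_we = 8.484 × 430 = 3648 mm².
Directional factor: 1.0 + 0.5 sin^1.5(90°) = 1.5.
F_nw = 0.6 × 550 × 1.5 = 495 MPa.
φR_n = 0.75 × 495 × 3648 × 10⁻³ = 1354 kN.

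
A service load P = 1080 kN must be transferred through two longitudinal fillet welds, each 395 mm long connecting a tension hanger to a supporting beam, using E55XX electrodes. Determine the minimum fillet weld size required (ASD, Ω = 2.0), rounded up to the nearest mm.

w = 12 mm

E55XX → F_EXX = 550 MPa.
Total weld length L = 790 mm.
Required throat t_e = P × Ω / (0.6 F_EXX × L) = 1080 × 2.0 / (0.6 × 550 × 790 × 10⁻³) = 8.285 mm.
Required leg w = t_e / 0.707 = 11.72 mm → use 12 mm.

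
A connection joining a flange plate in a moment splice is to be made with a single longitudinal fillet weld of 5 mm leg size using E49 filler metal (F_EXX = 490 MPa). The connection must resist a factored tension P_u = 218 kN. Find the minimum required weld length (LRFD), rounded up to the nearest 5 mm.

Throat t_e = 0.707 × 5 = 3.535 mm.
φr_n = 0.75 × 0.6 × 490 × 3.535 × 10⁻³ = 0.7795 kN/mm.
L_req = P_u / φr_n = 218 / 0.7795 = 279.7 mm total.
Round up → use L = 280 mm.

L = 280 mm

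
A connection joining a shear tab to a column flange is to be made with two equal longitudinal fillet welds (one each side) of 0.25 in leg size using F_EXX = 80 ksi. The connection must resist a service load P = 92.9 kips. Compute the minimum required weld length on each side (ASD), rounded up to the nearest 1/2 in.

L = 11 in on each side

Throat t_e = 0.707 × 0.25 = 0.1767 in.
r_n/Ω = (0.6 × 80 × 0.1767) / 2.0 = 4.242 kip/in.
L_req = P / (r_n/Ω) = 92.9 / 4.242 = 21.9 in total.
Per side: 21.9 / 2 = 10.95 in.
Round up → use L = 11 in on each side.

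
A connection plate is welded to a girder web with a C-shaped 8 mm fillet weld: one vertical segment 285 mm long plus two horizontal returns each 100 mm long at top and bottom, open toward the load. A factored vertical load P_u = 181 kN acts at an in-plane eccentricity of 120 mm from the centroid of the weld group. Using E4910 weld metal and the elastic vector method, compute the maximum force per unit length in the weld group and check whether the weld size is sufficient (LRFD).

E49XX → F_EXX = 490 MPa.
Total weld length L_w = 485 mm. Treat welds as unit-width lines.
Centroid: x̄ = 2×100×50 / 485 = 20.62 mm from the vertical weld.
Polar moment about centroid: J = I_x + I_y = [285³/12 + 2×100×142.5²] + [285×20.62² + 2(100³/12 + 100×29.38²)] = 6451000 mm³.
Direct shear f_v = P/L_w = 181×10³ / 485 = 373.2 N/mm (vertical).
Torsion M = P·e = 181×10³ × 120 = 21720000 N·mm.
Critical point at (x, y) = (79.38, 142.5) from centroid. f_tx = M·y/J = 479.8 N/mm; f_ty = M·x/J = 267.3 N/mm.
Resultant f_max = √[f_tx² + (f_v + f_ty)²] = √[479.8² + (373.2 + 267.3)²] = 800.3 N/mm.
Capacity per unit length: φr_n = 0.75 × 0.6 × 490 × (0.707 × 8) = 1247 N/mm.
800.3 ≤ 1247 → adequate.

f_max ≈ 800 N/mm; adequate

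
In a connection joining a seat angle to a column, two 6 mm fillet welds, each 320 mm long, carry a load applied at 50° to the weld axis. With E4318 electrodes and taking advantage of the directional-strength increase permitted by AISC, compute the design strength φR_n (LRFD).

E43XX → F_EXX = 430 MPa.
t_e = 0.707 × 6 = 4.242 mm; A_we = 4.242 × 640 = 2715 mm².
Directional factor: 1.0 + 0.5 sin^1.5(50°) = 1.335.
F_nw = 0.6 × 430 × 1.335 = 344.5 MPa.
φR_n = 0.75 × 344.5 × 2715 × 10⁻³ = 701.4 kN.

φR_n ≈ 701 kN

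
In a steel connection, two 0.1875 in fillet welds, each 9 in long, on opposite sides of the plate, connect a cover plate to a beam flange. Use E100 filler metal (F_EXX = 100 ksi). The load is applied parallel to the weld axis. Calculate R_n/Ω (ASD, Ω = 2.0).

R_n/Ω ≈ 71.6 kip

Effective throat t_e = 0.707 × 0.1875 = 0.1326 in.
Total length L = 18 in; A_we = 0.1326 × 18 = 2.386 in².
F_nw = 0.6 F_EXX = 0.6 × 100 = 60 ksi.
R_n = 60 × 2.386 = 143.2 kip; R_n/Ω = 143.2/2.0 = 71.58 kip.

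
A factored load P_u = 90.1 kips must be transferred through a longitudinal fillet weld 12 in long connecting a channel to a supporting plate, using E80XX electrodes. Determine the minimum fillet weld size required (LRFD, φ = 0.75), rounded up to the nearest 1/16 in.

E80XX → F_EXX = 80 ksi.
Total weld length L = 12 in.
Required throat t_e = P_u / (φ × 0.6 F_EXX × L) = 90.1 / (0.75 × 0.6 × 80 × 12) = 0.2086 in.
Required leg w = t_e / 0.707 = 0.295 in → use 5/16 in.

w = 5/16 in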